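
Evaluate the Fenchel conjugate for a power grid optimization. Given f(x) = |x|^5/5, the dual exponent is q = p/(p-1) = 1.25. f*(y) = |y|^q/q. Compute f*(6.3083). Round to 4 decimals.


The conjugate exponent q satisfies 1/p + 1/q = 1.
p = 5, so q = 5/(5 - 1) = 1.25
|y|^q = 6.3083^1.25 = 9.9975
f*(6.3083) = 9.9975 / 1.25 = 7.998


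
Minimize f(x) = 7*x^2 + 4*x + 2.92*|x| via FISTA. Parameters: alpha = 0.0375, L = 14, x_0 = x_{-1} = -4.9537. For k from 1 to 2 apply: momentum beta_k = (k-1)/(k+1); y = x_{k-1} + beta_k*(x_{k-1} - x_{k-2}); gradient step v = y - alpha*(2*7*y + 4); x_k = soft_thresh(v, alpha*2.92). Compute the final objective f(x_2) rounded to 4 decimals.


FISTA on f(x) = 7*x^2 + 4*x + 2.92*|x|
L = 14, alpha = 0.0375
Iteration 1: beta = 0.0, y = -4.9537 + 0.0*(-4.9537 + 4.9537) = -4.9537
  grad(y) = -65.3518, v = y - alpha*grad = -2.503
  prox(v) = soft_thresh(-2.503, 0.1095) = -2.3935
Iteration 2: beta = 0.3333, y = -2.3935 + 0.3333*(-2.3935 + 4.9537) = -1.5401
  grad(y) = -17.5615, v = y - alpha*grad = -0.8816
  prox(v) = soft_thresh(-0.8816, 0.1095) = -0.7721
f(x_2) = 7*(-0.7721)^2 + 4*(-0.7721) + 2.92*|-0.7721| = 3.3386


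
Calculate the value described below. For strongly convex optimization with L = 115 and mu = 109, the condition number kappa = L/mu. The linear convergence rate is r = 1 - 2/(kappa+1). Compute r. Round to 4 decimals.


Step 1: Compute the condition number.
kappa = L/mu = 115/109 = 1.055
Step 2: Compute the convergence rate.
r = 1 - 2/(kappa + 1) = 1 - 2*mu/(L + mu) = (L - mu)/(L + mu) = 6/224 = 0.0268


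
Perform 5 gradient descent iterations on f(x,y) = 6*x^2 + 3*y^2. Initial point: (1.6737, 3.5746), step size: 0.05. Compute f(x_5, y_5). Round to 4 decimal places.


Gradient descent on f(x,y) = 6*x^2 + 3*y^2.
Starting point: (1.6737, 3.5746), alpha = 0.05
Step 1: grad_x = 2*6*1.6737 = 20.0844, grad_y = 2*3*3.5746 = 21.4476
  x_1 = 1.6737 - 0.05*20.0844 = 0.6695
  y_1 = 3.5746 - 0.05*21.4476 = 2.5022
Step 2: grad_x = 2*6*0.6695 = 8.0338, grad_y = 2*3*2.5022 = 15.0133
  x_2 = 0.6695 - 0.05*8.0338 = 0.2678
  y_2 = 2.5022 - 0.05*15.0133 = 1.7516
Step 3: grad_x = 2*6*0.2678 = 3.2135, grad_y = 2*3*1.7516 = 10.5093
  x_3 = 0.2678 - 0.05*3.2135 = 0.1071
  y_3 = 1.7516 - 0.05*10.5093 = 1.2261
Step 4: grad_x = 2*6*0.1071 = 1.2854, grad_y = 2*3*1.2261 = 7.3565
  x_4 = 0.1071 - 0.05*1.2854 = 0.0428
  y_4 = 1.2261 - 0.05*7.3565 = 0.8583
Step 5: grad_x = 2*6*0.0428 = 0.5142, grad_y = 2*3*0.8583 = 5.1496
  x_5 = 0.0428 - 0.05*0.5142 = 0.0171
  y_5 = 0.8583 - 0.05*5.1496 = 0.6008
f(0.0171, 0.6008) = 6*0.0171^2 + 3*0.6008^2 = 1.0846


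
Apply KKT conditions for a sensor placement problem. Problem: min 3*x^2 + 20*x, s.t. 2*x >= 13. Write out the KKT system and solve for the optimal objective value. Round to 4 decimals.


Step 1: Try lambda = 0 (constraint inactive).
x_unc = -20/(2*3) = -3.3333
Check: 2*-3.3333 = -6.6666 < 13 -- violated!
Step 2: Constraint must be active: 2*x = 13
x* = 13/2 = 6.5
lambda = (2*3*6.5 + 20)/2 = 29.5
Step 3: Compute optimal value.
f(x*) = 3*6.5^2 + 20*6.5 = 256.75


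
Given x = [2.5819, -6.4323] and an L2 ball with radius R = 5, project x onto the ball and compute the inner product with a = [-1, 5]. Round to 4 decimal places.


Step 1: Compute ||x|| (intermediates to 6 decimals).
||x|| = sqrt(2.5819^2 + (-6.4323)^2) = 6.931139
Step 2: Project.
Since ||x|| > R, scale = R/||x|| = 5/6.931139 = 0.721382, proj(x) = scale * x
proj(x) = [1.862536, -4.640145]
Step 3: Dot product.
a^T * proj(x) = -1*1.862536 + 5*(-4.640145) = -25.0633


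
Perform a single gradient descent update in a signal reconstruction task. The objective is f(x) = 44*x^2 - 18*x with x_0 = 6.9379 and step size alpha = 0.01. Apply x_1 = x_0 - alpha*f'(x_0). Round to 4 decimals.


We compute the gradient at x_0 and apply the update.
f'(x) = 88*x - 18
f'(6.9379) = 88*6.9379 - 18 = 592.5352
x_1 = 6.9379 - 0.01*592.5352 = 1.0125


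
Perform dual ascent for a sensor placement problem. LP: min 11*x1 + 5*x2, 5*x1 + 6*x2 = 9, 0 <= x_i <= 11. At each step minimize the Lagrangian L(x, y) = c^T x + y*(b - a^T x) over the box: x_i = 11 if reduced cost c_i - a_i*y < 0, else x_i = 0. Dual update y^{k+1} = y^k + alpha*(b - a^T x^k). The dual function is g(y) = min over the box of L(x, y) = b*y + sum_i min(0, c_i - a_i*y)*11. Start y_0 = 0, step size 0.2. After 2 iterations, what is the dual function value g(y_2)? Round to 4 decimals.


Dual ascent for LP: min 11*x1 + 5*x2, 5*x1 + 6*x2 = 9, 0 <= x_i <= 11
Step 1: y^k = 0.0, reduced costs: (11.0, 5.0)
  x^k = (0.0, 0.0), subgradient = b - a^T x = 9.0
  y^{k+1} = 0.0 + 0.2*9.0 = 1.8
Step 2: y^k = 1.8, reduced costs: (2.0, -5.8)
  x^k = (0.0, 11.0), subgradient = b - a^T x = -57.0
  y^{k+1} = 1.8 + 0.2*-57.0 = -9.6
Dual objective at y_2 = -9.6: reduced costs (59.0, 62.6), box minimizer x = (0.0, 0.0)
g(y_2) = b*y + (c1 - a1*y)*x1 + (c2 - a2*y)*x2 = 9*(-9.6) + 59.0*0.0 + 62.6*0.0 = -86.4 + 0.0 + 0.0 = -86.4


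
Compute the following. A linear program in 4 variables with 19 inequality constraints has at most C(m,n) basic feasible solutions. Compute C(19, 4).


Each vertex corresponds to some choice of n active constraints out of m, so the number of vertices is at most C(m, n) = m! / (n!(m-n)!).
m = 19, n = 4
Numerator: 19 * 18 * 17 * 16
Denominator: 4! = 24
C(19, 4) = 3876


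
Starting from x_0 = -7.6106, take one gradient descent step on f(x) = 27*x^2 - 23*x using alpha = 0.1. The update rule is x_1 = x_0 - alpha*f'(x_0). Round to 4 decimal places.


We compute the gradient at x_0 and apply the update.
f'(x) = 54*x - 23
f'(-7.6106) = 54*-7.6106 - 23 = -433.9724
x_1 = -7.6106 - 0.1*-433.9724 = 35.7866


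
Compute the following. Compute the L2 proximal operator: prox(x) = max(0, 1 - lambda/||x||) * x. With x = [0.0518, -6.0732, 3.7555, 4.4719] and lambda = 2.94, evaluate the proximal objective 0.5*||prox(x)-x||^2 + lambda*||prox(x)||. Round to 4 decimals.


Step 1: Compute ||x||.
||x|| = 8.4254
Step 2: Compute scaling factor.
scale = max(0, 1 - 2.94/8.4254) = 0.6511
Step 3: prox(x) = [0.0337, -3.954, 2.445, 2.9115]
||prox(x)|| = 5.4854
Step 4: Proximal objective.
0.5*||prox-x||^2 = 4.3218
lambda*||prox|| = 16.1271
Total = 20.449


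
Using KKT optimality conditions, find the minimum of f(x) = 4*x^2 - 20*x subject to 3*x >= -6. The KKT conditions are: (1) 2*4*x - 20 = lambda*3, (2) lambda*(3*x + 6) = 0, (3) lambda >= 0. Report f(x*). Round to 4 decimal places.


Step 1: Try lambda = 0 (constraint inactive).
Stationarity: 2*4*x - 20 = 0
x* = 20/(2*4) = 2.5
Check constraint: 3*2.5 = 7.5 >= -6 -- satisfied.
Step 2: Compute optimal value.
f(x*) = 4*2.5^2 - 20*2.5 = -25.0


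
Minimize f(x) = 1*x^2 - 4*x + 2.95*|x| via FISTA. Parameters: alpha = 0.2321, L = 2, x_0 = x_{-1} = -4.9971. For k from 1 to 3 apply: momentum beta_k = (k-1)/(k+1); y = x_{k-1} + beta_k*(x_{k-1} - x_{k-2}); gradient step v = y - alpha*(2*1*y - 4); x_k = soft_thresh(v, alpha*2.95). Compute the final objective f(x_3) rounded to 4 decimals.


FISTA on f(x) = 1*x^2 - 4*x + 2.95*|x|
L = 2, alpha = 0.2321
Iteration 1: beta = 0.0, y = -4.9971 + 0.0*(-4.9971 + 4.9971) = -4.9971
  grad(y) = -13.9942, v = y - alpha*grad = -1.749
  prox(v) = soft_thresh(-1.749, 0.6847) = -1.0644
Iteration 2: beta = 0.3333, y = -1.0644 + 0.3333*(-1.0644 + 4.9971) = 0.2466
  grad(y) = -3.5069, v = y - alpha*grad = 1.0605
  prox(v) = soft_thresh(1.0605, 0.6847) = 0.3758
Iteration 3: beta = 0.5, y = 0.3758 + 0.5*(0.3758 + 1.0644) = 1.0959
  grad(y) = -1.8082, v = y - alpha*grad = 1.5156
  prox(v) = soft_thresh(1.5156, 0.6847) = 0.8309
f(x_3) = 1*0.8309^2 - 4*0.8309 + 2.95*|0.8309| = -0.1821


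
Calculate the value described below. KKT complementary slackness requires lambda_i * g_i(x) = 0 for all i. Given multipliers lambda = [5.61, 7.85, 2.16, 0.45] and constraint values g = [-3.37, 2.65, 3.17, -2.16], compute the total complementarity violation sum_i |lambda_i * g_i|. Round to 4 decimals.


KKT complementary slackness check:
lambda_1 * g_1 = 5.61 * -3.37 = -18.9057
lambda_2 * g_2 = 7.85 * 2.65 = 20.8025
lambda_3 * g_3 = 2.16 * 3.17 = 6.8472
lambda_4 * g_4 = 0.45 * -2.16 = -0.972
Total violation = 18.9057 + 20.8025 + 6.8472 + 0.972 = 47.5274


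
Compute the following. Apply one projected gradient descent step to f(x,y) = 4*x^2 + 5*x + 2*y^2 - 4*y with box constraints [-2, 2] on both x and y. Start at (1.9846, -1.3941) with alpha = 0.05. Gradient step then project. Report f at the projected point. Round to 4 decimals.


Step 1: Compute gradient at (1.9846, -1.3941).
grad_x = 2*4*1.9846 + 5 = 20.8768
grad_y = 2*2*-1.3941 - 4 = -9.5764
Step 2: Gradient step.
x_raw = 1.9846 - 0.05*20.8768 = 0.9408
y_raw = -1.3941 - 0.05*-9.5764 = -0.9153
Step 3: Project onto [-2, 2].
x_proj = clip(0.9408) = 0.9408
y_proj = clip(-0.9153) = -0.9153
Step 4: Evaluate f.
f(0.9408, -0.9153) = 13.5805


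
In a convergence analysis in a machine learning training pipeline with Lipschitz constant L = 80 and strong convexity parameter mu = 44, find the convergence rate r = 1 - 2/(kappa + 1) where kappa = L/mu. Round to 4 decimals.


Step 1: Compute the condition number.
kappa = L/mu = 80/44 = 1.8182
Step 2: Compute the convergence rate.
r = 1 - 2/(kappa + 1) = 1 - 2*mu/(L + mu) = (L - mu)/(L + mu) = 36/124 = 0.2903


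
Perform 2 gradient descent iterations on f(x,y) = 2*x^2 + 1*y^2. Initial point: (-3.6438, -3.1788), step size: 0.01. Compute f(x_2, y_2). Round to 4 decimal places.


Gradient descent on f(x,y) = 2*x^2 + 1*y^2.
Starting point: (-3.6438, -3.1788), alpha = 0.01
Step 1: grad_x = 2*2*-3.6438 = -14.5752, grad_y = 2*1*-3.1788 = -6.3576
  x_1 = -3.6438 - 0.01*-14.5752 = -3.498
  y_1 = -3.1788 - 0.01*-6.3576 = -3.1152
Step 2: grad_x = 2*2*-3.498 = -13.9922, grad_y = 2*1*-3.1152 = -6.2304
  x_2 = -3.498 - 0.01*-13.9922 = -3.3581
  y_2 = -3.1152 - 0.01*-6.2304 = -3.0529
f(-3.3581, -3.0529) = 2*(-3.3581)^2 + 1*(-3.0529)^2 = 31.8743


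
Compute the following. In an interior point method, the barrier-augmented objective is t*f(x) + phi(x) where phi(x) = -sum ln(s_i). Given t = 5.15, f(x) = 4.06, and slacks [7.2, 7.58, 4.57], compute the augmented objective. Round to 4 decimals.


Step 1: Compute log-barrier.
ln values: [1.9741, 2.0255, 1.5195]
phi = -(1.9741 + 2.0255 + 1.5195) = -5.5191
Step 2: Compute augmented objective.
t*f(x) = 5.15*4.06 = 20.909
Total = 20.909 - 5.5191 = 15.3899


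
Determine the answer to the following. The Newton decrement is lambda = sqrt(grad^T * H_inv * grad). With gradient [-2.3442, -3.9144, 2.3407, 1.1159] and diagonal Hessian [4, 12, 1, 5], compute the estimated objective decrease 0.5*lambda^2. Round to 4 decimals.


Step 1: H is diagonal, so H^(-1) * g = [-0.5861, -0.3262, 2.3407, 0.2232].
Step 2: g^T H^(-1) g = sum_i g_i^2 / H_ii
  = (-2.3442)^2/4 + (-3.9144)^2/12 + (2.3407)^2/1 + (1.1159)^2/5
  = 1.3738 + 1.2769 + 5.4789 + 0.249 = 8.3786
Step 3: Objective decrease = 0.5 * g^T H^(-1) g = 4.1893


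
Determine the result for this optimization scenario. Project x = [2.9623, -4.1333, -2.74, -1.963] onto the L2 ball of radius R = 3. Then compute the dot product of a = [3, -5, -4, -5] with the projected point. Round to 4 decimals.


Step 1: Compute ||x|| (intermediates to 6 decimals).
||x|| = sqrt(2.9623^2 + (-4.1333)^2 + (-2.74)^2 + (-1.963)^2) = 6.100849
Step 2: Project.
Since ||x|| > R, scale = R/||x|| = 3/6.100849 = 0.491735, proj(x) = scale * x
proj(x) = [1.456667, -2.032488, -1.347354, -0.965276]
Step 3: Dot product.
a^T * proj(x) = 3*1.456667 - 5*(-2.032488) - 4*(-1.347354) - 5*(-0.965276) = 24.7482


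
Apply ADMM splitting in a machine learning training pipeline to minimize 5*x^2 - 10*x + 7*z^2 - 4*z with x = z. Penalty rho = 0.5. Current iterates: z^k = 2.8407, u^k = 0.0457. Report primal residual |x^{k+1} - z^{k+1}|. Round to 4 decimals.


ADMM iteration with rho = 0.5, z^k = 2.8407, u^k = 0.0457
Step 1: x-update.
Minimize 5*x^2 - 10*x + (0.5/2)*(x - 2.8407 + 0.0457)^2
FOC: (2*5 + 0.5)*x = 10 + 0.5*(2.8407 - 0.0457)
x^{k+1} = 1.0855
Step 2: z-update.
Minimize 7*z^2 - 4*z + (0.5/2)*(1.0855 - z + 0.0457)^2
FOC: (2*7 + 0.5)*z = 4 + 0.5*(1.0855 + 0.0457)
z^{k+1} = 0.3149
Step 3: u-update.
u^{k+1} = 0.0457 + 1.0855 - 0.3149 = 0.8163
Step 4: Primal residual = |1.0855 - 0.3149| = 0.7706


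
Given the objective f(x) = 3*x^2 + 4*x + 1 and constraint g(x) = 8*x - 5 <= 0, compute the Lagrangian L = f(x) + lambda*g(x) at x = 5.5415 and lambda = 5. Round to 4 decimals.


Step 1: Evaluate f(x).
f(5.5415) = 3*5.5415^2 + 4*5.5415 + 1 = 115.2907
Step 2: Evaluate g(x).
g(5.5415) = 8*5.5415 - 5 = 39.332
Step 3: Compute Lagrangian.
L = 115.2907 + 5*39.332 = 311.9507


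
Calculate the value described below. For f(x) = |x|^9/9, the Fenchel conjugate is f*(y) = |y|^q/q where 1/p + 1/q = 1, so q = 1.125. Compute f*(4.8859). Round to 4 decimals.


The conjugate exponent q satisfies 1/p + 1/q = 1.
p = 9, so q = 9/(9 - 1) = 1.125
|y|^q = 4.8859^1.125 = 5.9575
f*(4.8859) = 5.9575 / 1.125 = 5.2955


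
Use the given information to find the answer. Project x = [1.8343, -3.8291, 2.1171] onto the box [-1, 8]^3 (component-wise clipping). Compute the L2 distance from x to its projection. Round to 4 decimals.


Project each component onto [-1, 8].
clip(1.8343) = 1.8343, clip(-3.8291) = -1.0, clip(2.1171) = 2.1171
Projection = [1.8343, -1.0, 2.1171]
Squared diffs: [0.0, 8.0038, 0.0]
Distance = sqrt(8.0038) = 2.8291


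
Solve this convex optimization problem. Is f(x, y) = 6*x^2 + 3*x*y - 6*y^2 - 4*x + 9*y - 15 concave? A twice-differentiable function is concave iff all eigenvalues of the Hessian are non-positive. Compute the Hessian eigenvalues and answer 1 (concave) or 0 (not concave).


The Hessian of f(x,y) = 6*x^2 + 3*x*y - 6*y^2 - 4*x + 9*y - 15 is:
H = [[12, 3], [3, -12]]
Trace = 12 - 12 = 0
Determinant = 12*-12 - (3)^2 = -153
Discriminant = (0)^2 - 4*-153 = 612.0
Eigenvalues: lambda_1 = -12.3693, lambda_2 = 12.3693
The function is not concave.

0


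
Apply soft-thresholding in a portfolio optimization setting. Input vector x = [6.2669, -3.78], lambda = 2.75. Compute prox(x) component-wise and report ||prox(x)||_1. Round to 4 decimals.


Soft-thresholding with lambda = 2.75:
prox(6.2669) = sign(6.2669)*max(|6.2669| - 2.75, 0) = 3.5169
prox(-3.78) = sign(-3.78)*max(|-3.78| - 2.75, 0) = -1.03
prox(x) = [3.5169, -1.03]
||prox(x)||_1 = 3.5169 + 1.03 = 4.5469


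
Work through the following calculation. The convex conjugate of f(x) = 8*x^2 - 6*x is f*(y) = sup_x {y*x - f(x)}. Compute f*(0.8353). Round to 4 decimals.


f*(y) = sup_x {y*x - a*x^2 - b*x} = sup_x {(y-b)*x - a*x^2}
FOC: (y - b) - 2a*x = 0 => x* = (y - b)/(2a)
x* = (0.8353 + 6)/(2*8) = 0.4272
f*(0.8353) = (y-b)^2/(4a) = (0.8353 + 6)^2/(4*8)
= 46.7213/32 = 1.46


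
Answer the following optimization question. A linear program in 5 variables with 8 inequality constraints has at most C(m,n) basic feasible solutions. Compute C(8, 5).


Each vertex corresponds to some choice of n active constraints out of m, so the number of vertices is at most C(m, n) = m! / (n!(m-n)!).
m = 8, n = 5
Numerator: 8 * 7 * 6 * 5 * 4
Denominator: 5! = 120
C(8, 5) = 56


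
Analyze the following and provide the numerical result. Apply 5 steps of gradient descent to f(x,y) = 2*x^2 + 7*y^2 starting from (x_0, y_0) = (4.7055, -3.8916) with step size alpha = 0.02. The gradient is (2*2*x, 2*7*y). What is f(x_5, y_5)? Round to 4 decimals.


Gradient descent on f(x,y) = 2*x^2 + 7*y^2.
Starting point: (4.7055, -3.8916), alpha = 0.02
Step 1: grad_x = 2*2*4.7055 = 18.822, grad_y = 2*7*-3.8916 = -54.4824
  x_1 = 4.7055 - 0.02*18.822 = 4.3291
  y_1 = -3.8916 - 0.02*-54.4824 = -2.802
Step 2: grad_x = 2*2*4.3291 = 17.3162, grad_y = 2*7*-2.802 = -39.2273
  x_2 = 4.3291 - 0.02*17.3162 = 3.9827
  y_2 = -2.802 - 0.02*-39.2273 = -2.0174
Step 3: grad_x = 2*2*3.9827 = 15.9309, grad_y = 2*7*-2.0174 = -28.2437
  x_3 = 3.9827 - 0.02*15.9309 = 3.6641
  y_3 = -2.0174 - 0.02*-28.2437 = -1.4525
Step 4: grad_x = 2*2*3.6641 = 14.6565, grad_y = 2*7*-1.4525 = -20.3354
  x_4 = 3.6641 - 0.02*14.6565 = 3.371
  y_4 = -1.4525 - 0.02*-20.3354 = -1.0458
Step 5: grad_x = 2*2*3.371 = 13.4839, grad_y = 2*7*-1.0458 = -14.6415
  x_5 = 3.371 - 0.02*13.4839 = 3.1013
  y_5 = -1.0458 - 0.02*-14.6415 = -0.753
f(3.1013, -0.753) = 2*3.1013^2 + 7*(-0.753)^2 = 23.2052


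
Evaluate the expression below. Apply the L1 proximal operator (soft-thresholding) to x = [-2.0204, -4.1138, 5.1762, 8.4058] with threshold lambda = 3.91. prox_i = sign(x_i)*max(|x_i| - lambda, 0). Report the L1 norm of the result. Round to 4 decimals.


Soft-thresholding with lambda = 3.91:
prox(-2.0204) = sign(-2.0204)*max(|-2.0204| - 3.91, 0) = 0.0
prox(-4.1138) = sign(-4.1138)*max(|-4.1138| - 3.91, 0) = -0.2038
prox(5.1762) = sign(5.1762)*max(|5.1762| - 3.91, 0) = 1.2662
prox(8.4058) = sign(8.4058)*max(|8.4058| - 3.91, 0) = 4.4958
prox(x) = [0.0, -0.2038, 1.2662, 4.4958]
||prox(x)||_1 = 0.0 + 0.2038 + 1.2662 + 4.4958 = 5.9658


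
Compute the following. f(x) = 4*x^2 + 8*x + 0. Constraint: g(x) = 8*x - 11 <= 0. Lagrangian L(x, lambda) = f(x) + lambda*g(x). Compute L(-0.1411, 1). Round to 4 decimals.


Step 1: Evaluate f(x).
f(-0.1411) = 4*(-0.1411)^2 + 8*(-0.1411) + 0 = -1.0492
Step 2: Evaluate g(x).
g(-0.1411) = 8*-0.1411 - 11 = -12.1288
Step 3: Compute Lagrangian.
L = -1.0492 + 1*-12.1288 = -13.178


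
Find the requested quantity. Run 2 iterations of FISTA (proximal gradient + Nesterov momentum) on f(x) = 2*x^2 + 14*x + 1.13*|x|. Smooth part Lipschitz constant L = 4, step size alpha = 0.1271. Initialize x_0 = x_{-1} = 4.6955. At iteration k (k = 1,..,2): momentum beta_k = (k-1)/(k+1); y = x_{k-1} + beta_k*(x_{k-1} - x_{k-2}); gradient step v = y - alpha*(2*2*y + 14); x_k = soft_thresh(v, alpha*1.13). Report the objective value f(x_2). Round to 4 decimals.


FISTA on f(x) = 2*x^2 + 14*x + 1.13*|x|
L = 4, alpha = 0.1271
Iteration 1: beta = 0.0, y = 4.6955 + 0.0*(4.6955 - 4.6955) = 4.6955
  grad(y) = 32.782, v = y - alpha*grad = 0.5289
  prox(v) = soft_thresh(0.5289, 0.1436) = 0.3853
Iteration 2: beta = 0.3333, y = 0.3853 + 0.3333*(0.3853 - 4.6955) = -1.0515
  grad(y) = 9.7942, v = y - alpha*grad = -2.2963
  prox(v) = soft_thresh(-2.2963, 0.1436) = -2.1527
f(x_2) = 2*(-2.1527)^2 + 14*(-2.1527) + 1.13*|-2.1527| = -18.4369


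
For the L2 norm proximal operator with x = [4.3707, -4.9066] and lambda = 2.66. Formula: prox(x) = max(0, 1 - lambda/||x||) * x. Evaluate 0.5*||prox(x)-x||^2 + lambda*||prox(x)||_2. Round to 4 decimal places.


Step 1: Compute ||x||.
||x|| = 6.571
Step 2: Compute scaling factor.
scale = max(0, 1 - 2.66/6.571) = 0.5952
Step 3: prox(x) = [2.6014, -2.9204]
||prox(x)|| = 3.911
Step 4: Proximal objective.
0.5*||prox-x||^2 = 3.5378
lambda*||prox|| = 10.4033
Total = 13.941


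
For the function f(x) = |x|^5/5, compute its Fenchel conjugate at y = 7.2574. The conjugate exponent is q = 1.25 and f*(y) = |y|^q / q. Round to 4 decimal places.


The conjugate exponent q satisfies 1/p + 1/q = 1.
p = 5, so q = 5/(5 - 1) = 1.25
|y|^q = 7.2574^1.25 = 11.9118
f*(7.2574) = 11.9118 / 1.25 = 9.5294


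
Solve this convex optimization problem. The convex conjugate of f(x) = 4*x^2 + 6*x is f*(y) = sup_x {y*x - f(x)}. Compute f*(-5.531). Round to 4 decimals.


f*(y) = sup_x {y*x - a*x^2 - b*x} = sup_x {(y-b)*x - a*x^2}
FOC: (y - b) - 2a*x = 0 => x* = (y - b)/(2a)
x* = (-5.531 - 6)/(2*4) = -1.4414
f*(-5.531) = (y-b)^2/(4a) = (-5.531 - 6)^2/(4*4)
= 132.964/16 = 8.3102


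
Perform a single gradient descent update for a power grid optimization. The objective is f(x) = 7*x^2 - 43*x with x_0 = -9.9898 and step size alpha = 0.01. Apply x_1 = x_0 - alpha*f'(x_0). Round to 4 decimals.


We compute the gradient at x_0 and apply the update.
f'(x) = 14*x - 43
f'(-9.9898) = 14*-9.9898 - 43 = -182.8572
x_1 = -9.9898 - 0.01*-182.8572 = -8.1612


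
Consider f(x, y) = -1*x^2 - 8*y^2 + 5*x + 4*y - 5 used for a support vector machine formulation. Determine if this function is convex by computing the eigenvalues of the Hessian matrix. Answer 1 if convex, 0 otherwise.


The Hessian of f(x,y) = -1*x^2 - 8*y^2 + 5*x + 4*y - 5 is:
H = [[-2, 0], [0, -16]]
Trace = -2 - 16 = -18
Determinant = -2*-16 - (0)^2 = 32
Discriminant = (-18)^2 - 4*32 = 196.0
Eigenvalues: lambda_1 = -16.0, lambda_2 = -2.0
The function is not convex.

0


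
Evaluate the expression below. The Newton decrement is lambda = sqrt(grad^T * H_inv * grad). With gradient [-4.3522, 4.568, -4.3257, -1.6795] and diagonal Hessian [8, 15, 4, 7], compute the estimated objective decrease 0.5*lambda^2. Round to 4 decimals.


Step 1: H is diagonal, so H^(-1) * g = [-0.544, 0.3045, -1.0814, -0.2399].
Step 2: g^T H^(-1) g = sum_i g_i^2 / H_ii
  = (-4.3522)^2/8 + (4.568)^2/15 + (-4.3257)^2/4 + (-1.6795)^2/7
  = 2.3677 + 1.3911 + 4.6779 + 0.403 = 8.8397
Step 3: Objective decrease = 0.5 * g^T H^(-1) g = 4.4198


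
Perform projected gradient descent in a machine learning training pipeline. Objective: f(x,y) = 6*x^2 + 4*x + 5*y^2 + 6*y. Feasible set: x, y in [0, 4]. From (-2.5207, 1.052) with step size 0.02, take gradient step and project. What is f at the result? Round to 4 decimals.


Step 1: Compute gradient at (-2.5207, 1.052).
grad_x = 2*6*-2.5207 + 4 = -26.2484
grad_y = 2*5*1.052 + 6 = 16.52
Step 2: Gradient step.
x_raw = -2.5207 - 0.02*-26.2484 = -1.9957
y_raw = 1.052 - 0.02*16.52 = 0.7216
Step 3: Project onto [0, 4].
x_proj = clip(-1.9957) = 0.0
y_proj = clip(0.7216) = 0.7216
Step 4: Evaluate f.
f(0.0, 0.7216) = 6.9331


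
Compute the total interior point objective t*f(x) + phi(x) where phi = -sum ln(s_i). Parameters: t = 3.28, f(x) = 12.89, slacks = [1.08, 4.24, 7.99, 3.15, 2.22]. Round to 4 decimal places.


Step 1: Compute log-barrier.
ln values: [0.077, 1.4446, 2.0782, 1.1474, 0.7975]
phi = -(0.077 + 1.4446 + 2.0782 + 1.1474 + 0.7975) = -5.5446
Step 2: Compute augmented objective.
t*f(x) = 3.28*12.89 = 42.2792
Total = 42.2792 - 5.5446 = 36.7346


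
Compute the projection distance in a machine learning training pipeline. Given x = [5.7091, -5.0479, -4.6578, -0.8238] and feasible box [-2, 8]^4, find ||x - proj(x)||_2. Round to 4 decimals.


Project each component onto [-2, 8].
clip(5.7091) = 5.7091, clip(-5.0479) = -2.0, clip(-4.6578) = -2.0, clip(-0.8238) = -0.8238
Projection = [5.7091, -2.0, -2.0, -0.8238]
Squared diffs: [0.0, 9.2897, 7.0639, 0.0]
Distance = sqrt(16.3536) = 4.044


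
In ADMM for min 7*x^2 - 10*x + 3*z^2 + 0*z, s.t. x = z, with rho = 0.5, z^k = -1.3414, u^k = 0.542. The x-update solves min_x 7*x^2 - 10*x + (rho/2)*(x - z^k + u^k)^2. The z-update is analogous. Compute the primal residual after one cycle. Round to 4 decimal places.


ADMM iteration with rho = 0.5, z^k = -1.3414, u^k = 0.542
Step 1: x-update.
Minimize 7*x^2 - 10*x + (0.5/2)*(x + 1.3414 + 0.542)^2
FOC: (2*7 + 0.5)*x = 10 + 0.5*(-1.3414 - 0.542)
x^{k+1} = 0.6247
Step 2: z-update.
Minimize 3*z^2 + 0*z + (0.5/2)*(0.6247 - z + 0.542)^2
FOC: (2*3 + 0.5)*z = 0 + 0.5*(0.6247 + 0.542)
z^{k+1} = 0.0897
Step 3: u-update.
u^{k+1} = 0.542 + 0.6247 - 0.0897 = 1.077
Step 4: Primal residual = |0.6247 - 0.0897| = 0.535


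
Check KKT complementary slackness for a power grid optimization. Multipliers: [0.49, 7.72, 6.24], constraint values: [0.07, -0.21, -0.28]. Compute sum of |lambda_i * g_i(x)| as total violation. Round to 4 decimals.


KKT complementary slackness check:
lambda_1 * g_1 = 0.49 * 0.07 = 0.0343
lambda_2 * g_2 = 7.72 * -0.21 = -1.6212
lambda_3 * g_3 = 6.24 * -0.28 = -1.7472
Total violation = 0.0343 + 1.6212 + 1.7472 = 3.4027


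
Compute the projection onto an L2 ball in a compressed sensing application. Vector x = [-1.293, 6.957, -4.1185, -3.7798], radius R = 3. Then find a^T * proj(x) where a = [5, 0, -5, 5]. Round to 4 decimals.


Step 1: Compute ||x|| (intermediates to 6 decimals).
||x|| = sqrt((-1.293)^2 + 6.957^2 + (-4.1185)^2 + (-3.7798)^2) = 9.017795
Step 2: Project.
Since ||x|| > R, scale = R/||x|| = 3/9.017795 = 0.332676, proj(x) = scale * x
proj(x) = [-0.43015, 2.314427, -1.370126, -1.257449]
Step 3: Dot product.
a^T * proj(x) = 5*(-0.43015) + 0*2.314427 - 5*(-1.370126) + 5*(-1.257449) = -1.5874


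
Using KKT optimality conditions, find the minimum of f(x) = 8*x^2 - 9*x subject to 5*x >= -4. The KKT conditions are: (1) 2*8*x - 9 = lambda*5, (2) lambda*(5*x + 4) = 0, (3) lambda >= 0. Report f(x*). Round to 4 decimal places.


Step 1: Try lambda = 0 (constraint inactive).
Stationarity: 2*8*x - 9 = 0
x* = 9/(2*8) = 0.5625
Check constraint: 5*0.5625 = 2.8125 >= -4 -- satisfied.
Step 2: Compute optimal value.
f(x*) = 8*0.5625^2 - 9*0.5625 = -2.5313


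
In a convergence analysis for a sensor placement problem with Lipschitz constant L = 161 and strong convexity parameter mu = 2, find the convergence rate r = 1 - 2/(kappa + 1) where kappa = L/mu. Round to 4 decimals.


Step 1: Compute the condition number.
kappa = L/mu = 161/2 = 80.5
Step 2: Compute the convergence rate.
r = 1 - 2/(kappa + 1) = 1 - 2*mu/(L + mu) = (L - mu)/(L + mu) = 159/163 = 0.9755


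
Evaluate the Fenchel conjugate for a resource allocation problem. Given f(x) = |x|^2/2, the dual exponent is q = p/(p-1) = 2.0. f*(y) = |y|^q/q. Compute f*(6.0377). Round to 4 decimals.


The conjugate exponent q satisfies 1/p + 1/q = 1.
p = 2, so q = 2/(2 - 1) = 2.0
|y|^q = 6.0377^2.0 = 36.4538
f*(6.0377) = 36.4538 / 2.0 = 18.2269


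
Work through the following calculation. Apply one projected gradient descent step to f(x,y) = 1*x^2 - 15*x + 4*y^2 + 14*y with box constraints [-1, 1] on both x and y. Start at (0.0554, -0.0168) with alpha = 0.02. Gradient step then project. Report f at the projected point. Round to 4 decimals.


Step 1: Compute gradient at (0.0554, -0.0168).
grad_x = 2*1*0.0554 - 15 = -14.8892
grad_y = 2*4*-0.0168 + 14 = 13.8656
Step 2: Gradient step.
x_raw = 0.0554 - 0.02*-14.8892 = 0.3532
y_raw = -0.0168 - 0.02*13.8656 = -0.2941
Step 3: Project onto [-1, 1].
x_proj = clip(0.3532) = 0.3532
y_proj = clip(-0.2941) = -0.2941
Step 4: Evaluate f.
f(0.3532, -0.2941) = -8.9446


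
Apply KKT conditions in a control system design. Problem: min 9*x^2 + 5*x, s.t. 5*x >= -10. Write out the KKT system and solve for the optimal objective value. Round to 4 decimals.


Step 1: Try lambda = 0 (constraint inactive).
Stationarity: 2*9*x + 5 = 0
x* = -5/(2*9) = -5/18 = -0.2778 (rounded; the exact value -5/18 is used below)
Check constraint: 5*-0.2778 = -1.389 >= -10 -- satisfied.
Step 2: Compute optimal value.
f(x*) = 9*(-5/18)^2 + 5*(-5/18) = -0.6944


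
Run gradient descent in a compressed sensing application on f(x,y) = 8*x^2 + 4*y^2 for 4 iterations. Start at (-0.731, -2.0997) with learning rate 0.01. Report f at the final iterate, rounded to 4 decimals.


Gradient descent on f(x,y) = 8*x^2 + 4*y^2.
Starting point: (-0.731, -2.0997), alpha = 0.01
Step 1: grad_x = 2*8*-0.731 = -11.696, grad_y = 2*4*-2.0997 = -16.7976
  x_1 = -0.731 - 0.01*-11.696 = -0.614
  y_1 = -2.0997 - 0.01*-16.7976 = -1.9317
Step 2: grad_x = 2*8*-0.614 = -9.8246, grad_y = 2*4*-1.9317 = -15.4538
  x_2 = -0.614 - 0.01*-9.8246 = -0.5158
  y_2 = -1.9317 - 0.01*-15.4538 = -1.7772
Step 3: grad_x = 2*8*-0.5158 = -8.2527, grad_y = 2*4*-1.7772 = -14.2175
  x_3 = -0.5158 - 0.01*-8.2527 = -0.4333
  y_3 = -1.7772 - 0.01*-14.2175 = -1.635
Step 4: grad_x = 2*8*-0.4333 = -6.9323, grad_y = 2*4*-1.635 = -13.0801
  x_4 = -0.4333 - 0.01*-6.9323 = -0.3639
  y_4 = -1.635 - 0.01*-13.0801 = -1.5042
f(-0.3639, -1.5042) = 8*(-0.3639)^2 + 4*(-1.5042)^2 = 10.1102


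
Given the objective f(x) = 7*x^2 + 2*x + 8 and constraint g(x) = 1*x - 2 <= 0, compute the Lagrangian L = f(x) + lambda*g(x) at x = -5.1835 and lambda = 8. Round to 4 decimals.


Step 1: Evaluate f(x).
f(-5.1835) = 7*(-5.1835)^2 + 2*(-5.1835) + 8 = 185.7137
Step 2: Evaluate g(x).
g(-5.1835) = 1*-5.1835 - 2 = -7.1835
Step 3: Compute Lagrangian.
L = 185.7137 + 8*-7.1835 = 128.2457


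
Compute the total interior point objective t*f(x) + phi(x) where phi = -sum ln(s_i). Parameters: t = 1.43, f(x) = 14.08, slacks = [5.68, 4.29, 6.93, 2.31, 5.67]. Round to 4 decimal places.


Step 1: Compute log-barrier.
ln values: [1.737, 1.4563, 1.9359, 0.8372, 1.7352]
phi = -(1.737 + 1.4563 + 1.9359 + 0.8372 + 1.7352) = -7.7015
Step 2: Compute augmented objective.
t*f(x) = 1.43*14.08 = 20.1344
Total = 20.1344 - 7.7015 = 12.4329


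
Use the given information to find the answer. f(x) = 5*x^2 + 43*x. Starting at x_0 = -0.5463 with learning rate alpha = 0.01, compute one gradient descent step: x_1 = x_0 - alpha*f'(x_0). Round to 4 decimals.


We compute the gradient at x_0 and apply the update.
f'(x) = 10*x + 43
f'(-0.5463) = 10*-0.5463 + 43 = 37.537
x_1 = -0.5463 - 0.01*37.537 = -0.9217


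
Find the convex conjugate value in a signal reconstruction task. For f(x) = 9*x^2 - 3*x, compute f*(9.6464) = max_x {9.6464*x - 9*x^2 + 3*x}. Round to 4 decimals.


f*(y) = sup_x {y*x - a*x^2 - b*x} = sup_x {(y-b)*x - a*x^2}
FOC: (y - b) - 2a*x = 0 => x* = (y - b)/(2a)
x* = (9.6464 + 3)/(2*9) = 0.7026
f*(9.6464) = (y-b)^2/(4a) = (9.6464 + 3)^2/(4*9)
= 159.9314/36 = 4.4425


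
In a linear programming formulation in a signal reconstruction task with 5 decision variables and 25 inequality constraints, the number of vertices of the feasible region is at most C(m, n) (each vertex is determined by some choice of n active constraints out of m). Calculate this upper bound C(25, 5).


Each vertex corresponds to some choice of n active constraints out of m, so the number of vertices is at most C(m, n) = m! / (n!(m-n)!).
m = 25, n = 5
Numerator: 25 * 24 * 23 * 22 * 21
Denominator: 5! = 120
C(25, 5) = 53130


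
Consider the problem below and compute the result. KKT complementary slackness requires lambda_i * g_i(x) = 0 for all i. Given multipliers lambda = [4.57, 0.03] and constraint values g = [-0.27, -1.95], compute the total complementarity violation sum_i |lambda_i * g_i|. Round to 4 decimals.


KKT complementary slackness check:
lambda_1 * g_1 = 4.57 * -0.27 = -1.2339
lambda_2 * g_2 = 0.03 * -1.95 = -0.0585
Total violation = 1.2339 + 0.0585 = 1.2924


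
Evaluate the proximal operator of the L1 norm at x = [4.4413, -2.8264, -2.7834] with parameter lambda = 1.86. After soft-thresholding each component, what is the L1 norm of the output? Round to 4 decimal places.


Soft-thresholding with lambda = 1.86:
prox(4.4413) = sign(4.4413)*max(|4.4413| - 1.86, 0) = 2.5813
prox(-2.8264) = sign(-2.8264)*max(|-2.8264| - 1.86, 0) = -0.9664
prox(-2.7834) = sign(-2.7834)*max(|-2.7834| - 1.86, 0) = -0.9234
prox(x) = [2.5813, -0.9664, -0.9234]
||prox(x)||_1 = 2.5813 + 0.9664 + 0.9234 = 4.4711


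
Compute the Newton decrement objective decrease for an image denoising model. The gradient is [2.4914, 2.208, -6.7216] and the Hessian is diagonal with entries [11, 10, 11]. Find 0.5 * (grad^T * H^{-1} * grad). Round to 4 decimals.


Step 1: H is diagonal, so H^(-1) * g = [0.2265, 0.2208, -0.6111].
Step 2: g^T H^(-1) g = sum_i g_i^2 / H_ii
  = (2.4914)^2/11 + (2.208)^2/10 + (-6.7216)^2/11
  = 0.5643 + 0.4875 + 4.1073 = 5.1591
Step 3: Objective decrease = 0.5 * g^T H^(-1) g = 2.5795


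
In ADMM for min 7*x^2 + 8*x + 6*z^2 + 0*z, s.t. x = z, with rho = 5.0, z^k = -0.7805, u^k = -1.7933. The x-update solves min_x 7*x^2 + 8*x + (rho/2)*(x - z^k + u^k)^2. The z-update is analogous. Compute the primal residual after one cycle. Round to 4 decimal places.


ADMM iteration with rho = 5.0, z^k = -0.7805, u^k = -1.7933
Step 1: x-update.
Minimize 7*x^2 + 8*x + (5.0/2)*(x + 0.7805 - 1.7933)^2
FOC: (2*7 + 5.0)*x = -8 + 5.0*(-0.7805 + 1.7933)
x^{k+1} = -0.1545
Step 2: z-update.
Minimize 6*z^2 + 0*z + (5.0/2)*(-0.1545 - z - 1.7933)^2
FOC: (2*6 + 5.0)*z = 0 + 5.0*(-0.1545 - 1.7933)
z^{k+1} = -0.5729
Step 3: u-update.
u^{k+1} = -1.7933 - 0.1545 + 0.5729 = -1.3749
Step 4: Primal residual = |-0.1545 + 0.5729| = 0.4184


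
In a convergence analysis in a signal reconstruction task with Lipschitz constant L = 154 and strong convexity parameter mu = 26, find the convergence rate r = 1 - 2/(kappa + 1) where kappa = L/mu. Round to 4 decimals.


Step 1: Compute the condition number.
kappa = L/mu = 154/26 = 5.9231
Step 2: Compute the convergence rate.
r = 1 - 2/(kappa + 1) = 1 - 2*mu/(L + mu) = (L - mu)/(L + mu) = 128/180 = 0.7111


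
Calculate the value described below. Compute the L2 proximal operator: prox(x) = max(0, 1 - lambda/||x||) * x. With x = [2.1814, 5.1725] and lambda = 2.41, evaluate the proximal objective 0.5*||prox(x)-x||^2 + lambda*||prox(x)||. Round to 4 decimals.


Step 1: Compute ||x||.
||x|| = 5.6137
Step 2: Compute scaling factor.
scale = max(0, 1 - 2.41/5.6137) = 0.5707
Step 3: prox(x) = [1.2449, 2.9519]
||prox(x)|| = 3.2037
Step 4: Proximal objective.
0.5*||prox-x||^2 = 2.9041
lambda*||prox|| = 7.7209
Total = 10.6249


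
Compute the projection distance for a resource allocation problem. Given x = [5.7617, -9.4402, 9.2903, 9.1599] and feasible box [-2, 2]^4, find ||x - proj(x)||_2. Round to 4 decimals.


Project each component onto [-2, 2].
clip(5.7617) = 2.0, clip(-9.4402) = -2.0, clip(9.2903) = 2.0, clip(9.1599) = 2.0
Projection = [2.0, -2.0, 2.0, 2.0]
Squared diffs: [14.1504, 55.3566, 53.1485, 51.2642]
Distance = sqrt(173.9197) = 13.1879


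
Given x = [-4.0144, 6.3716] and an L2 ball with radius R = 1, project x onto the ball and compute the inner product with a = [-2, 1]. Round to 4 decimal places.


Step 1: Compute ||x|| (intermediates to 6 decimals).
||x|| = sqrt((-4.0144)^2 + 6.3716^2) = 7.530783
Step 2: Project.
Since ||x|| > R, scale = R/||x|| = 1/7.530783 = 0.132788, proj(x) = scale * x
proj(x) = [-0.533064, 0.846072]
Step 3: Dot product.
a^T * proj(x) = -2*(-0.533064) + 1*0.846072 = 1.9122


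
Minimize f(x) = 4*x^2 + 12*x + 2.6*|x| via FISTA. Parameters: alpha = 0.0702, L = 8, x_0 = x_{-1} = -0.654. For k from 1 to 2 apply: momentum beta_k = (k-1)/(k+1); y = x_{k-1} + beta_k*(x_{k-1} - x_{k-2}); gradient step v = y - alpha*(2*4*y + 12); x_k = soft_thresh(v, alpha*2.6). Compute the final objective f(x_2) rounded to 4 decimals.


FISTA on f(x) = 4*x^2 + 12*x + 2.6*|x|
L = 8, alpha = 0.0702
Iteration 1: beta = 0.0, y = -0.654 + 0.0*(-0.654 + 0.654) = -0.654
  grad(y) = 6.768, v = y - alpha*grad = -1.1291
  prox(v) = soft_thresh(-1.1291, 0.1825) = -0.9466
Iteration 2: beta = 0.3333, y = -0.9466 + 0.3333*(-0.9466 + 0.654) = -1.0441
  grad(y) = 3.647, v = y - alpha*grad = -1.3001
  prox(v) = soft_thresh(-1.3001, 0.1825) = -1.1176
f(x_2) = 4*(-1.1176)^2 + 12*(-1.1176) + 2.6*|-1.1176| = -5.5093


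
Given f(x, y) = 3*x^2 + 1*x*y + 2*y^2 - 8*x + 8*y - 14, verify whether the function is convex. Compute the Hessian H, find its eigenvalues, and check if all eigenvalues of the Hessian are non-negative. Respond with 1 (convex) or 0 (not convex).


The Hessian of f(x,y) = 3*x^2 + 1*x*y + 2*y^2 - 8*x + 8*y - 14 is:
H = [[6, 1], [1, 4]]
Trace = 6 + 4 = 10
Determinant = 6*4 - (1)^2 = 23
Discriminant = (10)^2 - 4*23 = 8.0
Eigenvalues: lambda_1 = 3.5858, lambda_2 = 6.4142
The function is convex.

1


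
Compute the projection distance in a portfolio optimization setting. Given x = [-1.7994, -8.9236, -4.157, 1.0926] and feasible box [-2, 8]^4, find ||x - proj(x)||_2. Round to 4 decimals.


Project each component onto [-2, 8].
clip(-1.7994) = -1.7994, clip(-8.9236) = -2.0, clip(-4.157) = -2.0, clip(1.0926) = 1.0926
Projection = [-1.7994, -2.0, -2.0, 1.0926]
Squared diffs: [0.0, 47.9362, 4.6526, 0.0]
Distance = sqrt(52.5888) = 7.2518


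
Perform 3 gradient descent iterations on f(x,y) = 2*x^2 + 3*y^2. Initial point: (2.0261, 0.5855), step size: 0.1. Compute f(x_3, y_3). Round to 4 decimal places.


Gradient descent on f(x,y) = 2*x^2 + 3*y^2.
Starting point: (2.0261, 0.5855), alpha = 0.1
Step 1: grad_x = 2*2*2.0261 = 8.1044, grad_y = 2*3*0.5855 = 3.513
  x_1 = 2.0261 - 0.1*8.1044 = 1.2157
  y_1 = 0.5855 - 0.1*3.513 = 0.2342
Step 2: grad_x = 2*2*1.2157 = 4.8626, grad_y = 2*3*0.2342 = 1.4052
  x_2 = 1.2157 - 0.1*4.8626 = 0.7294
  y_2 = 0.2342 - 0.1*1.4052 = 0.0937
Step 3: grad_x = 2*2*0.7294 = 2.9176, grad_y = 2*3*0.0937 = 0.5621
  x_3 = 0.7294 - 0.1*2.9176 = 0.4376
  y_3 = 0.0937 - 0.1*0.5621 = 0.0375
f(0.4376, 0.0375) = 2*0.4376^2 + 3*0.0375^2 = 0.3873


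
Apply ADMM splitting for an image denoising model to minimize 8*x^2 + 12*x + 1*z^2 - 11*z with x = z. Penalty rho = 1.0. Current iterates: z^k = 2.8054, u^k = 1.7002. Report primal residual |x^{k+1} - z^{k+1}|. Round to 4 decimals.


ADMM iteration with rho = 1.0, z^k = 2.8054, u^k = 1.7002
Step 1: x-update.
Minimize 8*x^2 + 12*x + (1.0/2)*(x - 2.8054 + 1.7002)^2
FOC: (2*8 + 1.0)*x = -12 + 1.0*(2.8054 - 1.7002)
x^{k+1} = -0.6409
Step 2: z-update.
Minimize 1*z^2 - 11*z + (1.0/2)*(-0.6409 - z + 1.7002)^2
FOC: (2*1 + 1.0)*z = 11 + 1.0*(-0.6409 + 1.7002)
z^{k+1} = 4.0198
Step 3: u-update.
u^{k+1} = 1.7002 - 0.6409 - 4.0198 = -2.9604
Step 4: Primal residual = |-0.6409 - 4.0198| = 4.6606


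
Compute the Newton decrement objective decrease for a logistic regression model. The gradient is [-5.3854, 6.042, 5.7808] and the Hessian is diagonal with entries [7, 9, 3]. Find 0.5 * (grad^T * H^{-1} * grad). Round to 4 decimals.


Step 1: H is diagonal, so H^(-1) * g = [-0.7693, 0.6713, 1.9269].
Step 2: g^T H^(-1) g = sum_i g_i^2 / H_ii
  = (-5.3854)^2/7 + (6.042)^2/9 + (5.7808)^2/3
  = 4.1432 + 4.0562 + 11.1392 = 19.3386
Step 3: Objective decrease = 0.5 * g^T H^(-1) g = 9.6693


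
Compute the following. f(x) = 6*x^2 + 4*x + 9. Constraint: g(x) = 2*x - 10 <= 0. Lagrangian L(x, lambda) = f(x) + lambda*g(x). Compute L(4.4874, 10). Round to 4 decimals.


Step 1: Evaluate f(x).
f(4.4874) = 6*4.4874^2 + 4*4.4874 + 9 = 147.7702
Step 2: Evaluate g(x).
g(4.4874) = 2*4.4874 - 10 = -1.0252
Step 3: Compute Lagrangian.
L = 147.7702 + 10*-1.0252 = 137.5182


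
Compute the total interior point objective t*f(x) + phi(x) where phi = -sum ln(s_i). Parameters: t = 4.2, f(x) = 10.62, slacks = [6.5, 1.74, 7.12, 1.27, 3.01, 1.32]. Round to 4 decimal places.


Step 1: Compute log-barrier.
ln values: [1.8718, 0.5539, 1.9629, 0.239, 1.1019, 0.2776]
phi = -(1.8718 + 0.5539 + 1.9629 + 0.239 + 1.1019 + 0.2776) = -6.0072
Step 2: Compute augmented objective.
t*f(x) = 4.2*10.62 = 44.604
Total = 44.604 - 6.0072 = 38.5968


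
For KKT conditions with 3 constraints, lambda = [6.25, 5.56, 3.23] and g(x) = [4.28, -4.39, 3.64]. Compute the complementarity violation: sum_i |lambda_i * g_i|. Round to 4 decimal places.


KKT complementary slackness check:
lambda_1 * g_1 = 6.25 * 4.28 = 26.75
lambda_2 * g_2 = 5.56 * -4.39 = -24.4084
lambda_3 * g_3 = 3.23 * 3.64 = 11.7572
Total violation = 26.75 + 24.4084 + 11.7572 = 62.9156


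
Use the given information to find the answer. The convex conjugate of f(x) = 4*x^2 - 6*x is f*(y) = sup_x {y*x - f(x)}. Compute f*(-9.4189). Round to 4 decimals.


f*(y) = sup_x {y*x - a*x^2 - b*x} = sup_x {(y-b)*x - a*x^2}
FOC: (y - b) - 2a*x = 0 => x* = (y - b)/(2a)
x* = (-9.4189 + 6)/(2*4) = -0.4274
f*(-9.4189) = (y-b)^2/(4a) = (-9.4189 + 6)^2/(4*4)
= 11.6889/16 = 0.7306


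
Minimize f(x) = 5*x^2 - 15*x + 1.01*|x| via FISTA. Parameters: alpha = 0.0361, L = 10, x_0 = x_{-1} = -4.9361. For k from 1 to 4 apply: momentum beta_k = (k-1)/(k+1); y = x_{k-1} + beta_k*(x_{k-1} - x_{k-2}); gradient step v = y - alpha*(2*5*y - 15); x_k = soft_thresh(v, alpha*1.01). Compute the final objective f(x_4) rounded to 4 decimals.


FISTA on f(x) = 5*x^2 - 15*x + 1.01*|x|
L = 10, alpha = 0.0361
Iteration 1: beta = 0.0, y = -4.9361 + 0.0*(-4.9361 + 4.9361) = -4.9361
  grad(y) = -64.361, v = y - alpha*grad = -2.6127
  prox(v) = soft_thresh(-2.6127, 0.0365) = -2.5762
Iteration 2: beta = 0.3333, y = -2.5762 + 0.3333*(-2.5762 + 4.9361) = -1.7896
  grad(y) = -32.8958, v = y - alpha*grad = -0.602
  prox(v) = soft_thresh(-0.602, 0.0365) = -0.5656
Iteration 3: beta = 0.5, y = -0.5656 + 0.5*(-0.5656 + 2.5762) = 0.4397
  grad(y) = -10.6026, v = y - alpha*grad = 0.8225
  prox(v) = soft_thresh(0.8225, 0.0365) = 0.786
Iteration 4: beta = 0.6, y = 0.786 + 0.6*(0.786 + 0.5656) = 1.597
  grad(y) = 0.97, v = y - alpha*grad = 1.562
  prox(v) = soft_thresh(1.562, 0.0365) = 1.5255
f(x_4) = 5*1.5255^2 - 15*1.5255 + 1.01*|1.5255| = -9.706


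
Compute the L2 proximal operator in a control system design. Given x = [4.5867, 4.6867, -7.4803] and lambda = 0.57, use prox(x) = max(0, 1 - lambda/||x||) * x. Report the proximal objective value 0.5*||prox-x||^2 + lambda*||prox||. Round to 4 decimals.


Step 1: Compute ||x||.
||x|| = 9.9478
Step 2: Compute scaling factor.
scale = max(0, 1 - 0.57/9.9478) = 0.9427
Step 3: prox(x) = [4.3239, 4.4182, -7.0517]
||prox(x)|| = 9.3778
Step 4: Proximal objective.
0.5*||prox-x||^2 = 0.1625
lambda*||prox|| = 5.3453
Total = 5.5078
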